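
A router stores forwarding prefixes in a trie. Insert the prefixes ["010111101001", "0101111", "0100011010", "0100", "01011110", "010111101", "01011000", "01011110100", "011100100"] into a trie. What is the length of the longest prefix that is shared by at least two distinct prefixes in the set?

11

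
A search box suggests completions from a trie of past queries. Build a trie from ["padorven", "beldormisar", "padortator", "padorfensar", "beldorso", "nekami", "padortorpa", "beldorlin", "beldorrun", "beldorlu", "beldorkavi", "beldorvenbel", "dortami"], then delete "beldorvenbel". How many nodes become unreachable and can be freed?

After clearing the end-marker at "beldorvenbel", prune upward until reaching a node still needed by another word.
The suffix "venbel" (6 nodes) is used only by "beldorvenbel"; the node for "beldor" still has the child "m", so pruning stops there.
Nodes removed: 6

6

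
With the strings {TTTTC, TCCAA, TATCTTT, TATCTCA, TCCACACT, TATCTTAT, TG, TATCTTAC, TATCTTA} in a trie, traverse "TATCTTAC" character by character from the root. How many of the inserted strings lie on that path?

2

Walk "TATCTTAC" from the root; an end-of-word marker is hit whenever a stored word is a prefix of "TATCTTAC".
Prefixes of the query that are stored words: "TATCTTA", "TATCTTAC"
Count: 2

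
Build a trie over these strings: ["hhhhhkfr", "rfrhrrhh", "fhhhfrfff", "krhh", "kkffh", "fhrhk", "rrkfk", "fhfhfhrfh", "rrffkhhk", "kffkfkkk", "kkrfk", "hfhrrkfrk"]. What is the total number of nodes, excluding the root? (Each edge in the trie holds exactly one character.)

Count nodes per top-level branch (shared prefixes stored once):
  'f'-branch (fhfhfhrfh, fhhhfrfff, fhrhk): 19 nodes
  'h'-branch (hfhrrkfrk, hhhhhkfr): 16 nodes
  'k'-branch (kffkfkkk, kkffh, kkrfk, krhh): 18 nodes
  'r'-branch (rfrhrrhh, rrffkhhk, rrkfk): 18 nodes
Sum: 71

71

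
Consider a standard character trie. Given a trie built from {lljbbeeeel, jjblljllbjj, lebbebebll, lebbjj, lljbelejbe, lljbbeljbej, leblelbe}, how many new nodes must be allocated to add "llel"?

"ll" is already a path in the trie; the remaining "el" must be added.
New nodes needed: |"llel"| − 2 = 4 − 2 = 2.

2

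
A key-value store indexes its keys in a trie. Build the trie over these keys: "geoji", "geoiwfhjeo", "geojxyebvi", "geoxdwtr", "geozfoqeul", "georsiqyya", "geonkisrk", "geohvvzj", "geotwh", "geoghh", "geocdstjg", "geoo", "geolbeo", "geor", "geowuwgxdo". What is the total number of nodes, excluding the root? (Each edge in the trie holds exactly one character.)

72

Insert word by word; a character creates a node only if that edge doesn't already exist:
  "geoji" → 5 new (g, e, o, j, i)
  "geoiwfhjeo" → prefix "geo" already present; 7 new (i, w, f, h, j, e, o)
  "geojxyebvi" → prefix "geoj" already present; 6 new (x, y, e, b, v, i)
  "geoxdwtr" → prefix "geo" already present; 5 new (x, d, w, t, r)
  "geozfoqeul" → prefix "geo" already present; 7 new (z, f, o, q, e, u, l)
  "georsiqyya" → prefix "geo" already present; 7 new (r, s, i, q, y, y, a)
  "geonkisrk" → prefix "geo" already present; 6 new (n, k, i, s, r, k)
  "geohvvzj" → prefix "geo" already present; 5 new (h, v, v, z, j)
  "geotwh" → prefix "geo" already present; 3 new (t, w, h)
  "geoghh" → prefix "geo" already present; 3 new (g, h, h)
  "geocdstjg" → prefix "geo" already present; 6 new (c, d, s, t, j, g)
  "geoo" → prefix "geo" already present; 1 new (o)
  "geolbeo" → prefix "geo" already present; 4 new (l, b, e, o)
  "geor" → prefix "geor" already present; 0 new (none)
  "geowuwgxdo" → prefix "geo" already present; 7 new (w, u, w, g, x, d, o)
Total nodes = 5 + 7 + 6 + 5 + 7 + 7 + 6 + 5 + 3 + 3 + 6 + 1 + 4 + 0 + 7 = 72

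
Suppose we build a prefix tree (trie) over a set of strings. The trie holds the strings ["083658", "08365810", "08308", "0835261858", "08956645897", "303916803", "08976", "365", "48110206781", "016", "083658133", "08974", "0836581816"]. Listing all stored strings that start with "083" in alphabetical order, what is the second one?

Words with prefix "083", in lexicographic order: "08308", "0835261858", "083658", "08365810", "083658133", "0836581816"
The 2nd is 0835261858.

0835261858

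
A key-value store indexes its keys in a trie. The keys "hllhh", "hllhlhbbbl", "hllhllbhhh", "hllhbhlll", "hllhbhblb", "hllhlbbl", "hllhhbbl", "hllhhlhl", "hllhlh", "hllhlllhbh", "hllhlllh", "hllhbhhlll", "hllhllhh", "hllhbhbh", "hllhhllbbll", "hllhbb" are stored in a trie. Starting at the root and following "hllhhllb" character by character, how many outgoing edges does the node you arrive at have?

The children of the "hllhhllb" node are the distinct next characters among strings starting with "hllhhllb".
Characters that immediately follow "hllhhllb" among the stored strings: {b}.
That node has 1 child edge.

1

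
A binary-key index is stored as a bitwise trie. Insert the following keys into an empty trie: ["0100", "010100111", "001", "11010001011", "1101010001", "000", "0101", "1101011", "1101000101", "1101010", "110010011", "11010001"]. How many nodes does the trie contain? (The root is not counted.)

For each word, the new-node count is its length minus the longest prefix already in the trie:
  "0100" → 4 new (0, 1, 0, 0)
  "010100111" → prefix "010" already present; 6 new (1, 0, 0, 1, 1, 1)
  "001" → prefix "0" already present; 2 new (0, 1)
  "11010001011" → 11 new (1, 1, 0, 1, 0, 0, 0, 1, 0, 1, 1)
  "1101010001" → prefix "11010" already present; 5 new (1, 0, 0, 0, 1)
  "000" → prefix "00" already present; 1 new (0)
  "0101" → prefix "0101" already present; 0 new (none)
  "1101011" → prefix "110101" already present; 1 new (1)
  "1101000101" → prefix "1101000101" already present; 0 new (none)
  "1101010" → prefix "1101010" already present; 0 new (none)
  "110010011" → prefix "110" already present; 6 new (0, 1, 0, 0, 1, 1)
  "11010001" → prefix "11010001" already present; 0 new (none)
Total nodes = 4 + 6 + 2 + 11 + 5 + 1 + 0 + 1 + 0 + 0 + 6 + 0 = 36

36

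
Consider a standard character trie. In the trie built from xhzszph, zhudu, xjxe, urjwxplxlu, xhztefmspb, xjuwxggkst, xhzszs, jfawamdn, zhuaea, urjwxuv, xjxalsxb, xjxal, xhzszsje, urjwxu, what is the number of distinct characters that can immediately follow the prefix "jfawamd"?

The children of the "jfawamd" node are the distinct next characters among strings starting with "jfawamd".
Characters that immediately follow "jfawamd" among the stored strings: {n}.
That node has 1 child edge.

1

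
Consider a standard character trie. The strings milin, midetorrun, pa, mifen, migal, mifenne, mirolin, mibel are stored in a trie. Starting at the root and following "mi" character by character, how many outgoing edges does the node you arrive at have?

Walk "mi" from the root, arriving at one node.
Distinct next characters after "mi": b, d, f, g, l, r.
That node has 6 child edges.

6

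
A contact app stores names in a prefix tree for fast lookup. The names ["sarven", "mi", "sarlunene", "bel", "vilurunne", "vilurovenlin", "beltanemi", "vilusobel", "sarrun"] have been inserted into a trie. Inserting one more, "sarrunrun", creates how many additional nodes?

3

The longest prefix of "sarrunrun" already in the trie is "sarrun" (length 6).
New nodes needed: |"sarrunrun"| − 6 = 9 − 6 = 3.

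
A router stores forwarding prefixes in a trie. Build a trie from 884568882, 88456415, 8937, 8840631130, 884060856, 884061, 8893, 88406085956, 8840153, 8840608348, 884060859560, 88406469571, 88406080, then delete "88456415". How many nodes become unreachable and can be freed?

3

After clearing the end-marker at "88456415", prune upward until reaching a node still needed by another word.
The suffix "415" (3 nodes) is used only by "88456415"; the node for "88456" still has the child "8", so pruning stops there.
Nodes removed: 3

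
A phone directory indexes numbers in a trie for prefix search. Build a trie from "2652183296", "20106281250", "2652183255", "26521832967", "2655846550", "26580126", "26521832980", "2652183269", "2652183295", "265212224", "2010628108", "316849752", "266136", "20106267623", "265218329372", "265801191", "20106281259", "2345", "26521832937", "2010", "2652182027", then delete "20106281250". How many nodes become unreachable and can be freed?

Walk "20106281250" from the leaf back toward the root, removing each node that no remaining word uses.
The suffix "0" (1 node) is used only by "20106281250"; the node for "2010628125" still has the child "9", so pruning stops there.
Nodes removed: 1

1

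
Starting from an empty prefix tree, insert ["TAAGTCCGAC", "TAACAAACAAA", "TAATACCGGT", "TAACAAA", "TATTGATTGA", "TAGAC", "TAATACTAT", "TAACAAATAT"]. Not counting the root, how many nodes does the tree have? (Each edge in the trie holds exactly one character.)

Trace insertions, counting only characters that open a new branch:
  "TAAGTCCGAC" → 10 new (T, A, A, G, T, C, C, G, A, C)
  "TAACAAACAAA" → prefix "TAA" already present; 8 new (C, A, A, A, C, A, A, A)
  "TAATACCGGT" → prefix "TAA" already present; 7 new (T, A, C, C, G, G, T)
  "TAACAAA" → prefix "TAACAAA" already present; 0 new (none)
  "TATTGATTGA" → prefix "TA" already present; 8 new (T, T, G, A, T, T, G, A)
  "TAGAC" → prefix "TA" already present; 3 new (G, A, C)
  "TAATACTAT" → prefix "TAATAC" already present; 3 new (T, A, T)
  "TAACAAATAT" → prefix "TAACAAA" already present; 3 new (T, A, T)
Total nodes = 10 + 8 + 7 + 0 + 8 + 3 + 3 + 3 = 42

42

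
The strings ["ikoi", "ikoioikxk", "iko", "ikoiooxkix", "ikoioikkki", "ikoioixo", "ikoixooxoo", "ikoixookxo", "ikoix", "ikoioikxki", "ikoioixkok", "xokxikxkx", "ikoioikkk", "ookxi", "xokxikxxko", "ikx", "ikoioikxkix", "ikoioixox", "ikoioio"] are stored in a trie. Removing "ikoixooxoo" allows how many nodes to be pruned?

3

After clearing the end-marker at "ikoixooxoo", prune upward until reaching a node still needed by another word.
The suffix "xoo" (3 nodes) is used only by "ikoixooxoo"; the node for "ikoixoo" still has the child "k", so pruning stops there.
Nodes removed: 3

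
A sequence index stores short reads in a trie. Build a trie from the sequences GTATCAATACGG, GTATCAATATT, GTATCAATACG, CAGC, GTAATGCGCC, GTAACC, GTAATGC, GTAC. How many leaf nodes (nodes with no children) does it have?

6

Leaves are exactly the stored words that no other stored word extends.
Those words: "CAGC", "GTAACC", "GTAATGCGCC", "GTAC", "GTATCAATACGG", "GTATCAATATT"
Leaf count: 6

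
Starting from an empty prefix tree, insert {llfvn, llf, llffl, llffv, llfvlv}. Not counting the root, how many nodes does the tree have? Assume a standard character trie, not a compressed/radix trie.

Count nodes per top-level branch (shared prefixes stored once):
  'l'-branch (llf, llffl, llffv, llfvlv, llfvn): 10 nodes
Sum: 10

10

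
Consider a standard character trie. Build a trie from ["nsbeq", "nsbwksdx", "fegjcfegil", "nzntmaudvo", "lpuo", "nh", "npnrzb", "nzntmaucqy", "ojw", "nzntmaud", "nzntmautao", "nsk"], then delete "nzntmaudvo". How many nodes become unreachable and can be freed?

2

After clearing the end-marker at "nzntmaudvo", prune upward until reaching a node still needed by another word.
The suffix "vo" (2 nodes) is used only by "nzntmaudvo"; "nzntmaud" is itself a stored word, so pruning stops there.
Nodes removed: 2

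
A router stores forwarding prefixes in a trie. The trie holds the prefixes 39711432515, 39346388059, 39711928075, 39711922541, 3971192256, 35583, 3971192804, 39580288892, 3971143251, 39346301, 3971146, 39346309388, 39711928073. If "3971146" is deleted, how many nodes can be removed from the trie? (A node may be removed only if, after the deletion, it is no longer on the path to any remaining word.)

A node on "3971146"'s path can go only if nothing else ends at it or branches off below it.
The suffix "6" (1 node) is used only by "3971146"; the node for "397114" still has the child "3", so pruning stops there.
Nodes removed: 1

1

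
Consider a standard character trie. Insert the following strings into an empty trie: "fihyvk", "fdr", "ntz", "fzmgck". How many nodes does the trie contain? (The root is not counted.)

Trace insertions, counting only characters that open a new branch:
  "fihyvk" → 6 new (f, i, h, y, v, k)
  "fdr" → prefix "f" already present; 2 new (d, r)
  "ntz" → 3 new (n, t, z)
  "fzmgck" → prefix "f" already present; 5 new (z, m, g, c, k)
Total nodes = 6 + 2 + 3 + 5 = 16

16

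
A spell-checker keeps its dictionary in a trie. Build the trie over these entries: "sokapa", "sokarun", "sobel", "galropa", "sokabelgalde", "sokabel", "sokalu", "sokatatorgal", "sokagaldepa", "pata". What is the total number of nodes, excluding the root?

For each word, the new-node count is its length minus the longest prefix already in the trie:
  "sokapa" → 6 new (s, o, k, a, p, a)
  "sokarun" → prefix "soka" already present; 3 new (r, u, n)
  "sobel" → prefix "so" already present; 3 new (b, e, l)
  "galropa" → 7 new (g, a, l, r, o, p, a)
  "sokabelgalde" → prefix "soka" already present; 8 new (b, e, l, g, a, l, d, e)
  "sokabel" → prefix "sokabel" already present; 0 new (none)
  "sokalu" → prefix "soka" already present; 2 new (l, u)
  "sokatatorgal" → prefix "soka" already present; 8 new (t, a, t, o, r, g, a, l)
  "sokagaldepa" → prefix "soka" already present; 7 new (g, a, l, d, e, p, a)
  "pata" → 4 new (p, a, t, a)
Total nodes = 6 + 3 + 3 + 7 + 8 + 0 + 2 + 8 + 7 + 4 = 48

48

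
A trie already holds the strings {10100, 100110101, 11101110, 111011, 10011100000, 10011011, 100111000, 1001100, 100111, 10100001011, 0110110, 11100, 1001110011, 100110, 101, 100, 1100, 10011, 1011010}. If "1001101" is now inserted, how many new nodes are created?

0

Every character of "1001101" already lies on an existing path (it is a prefix of some stored word).
No new nodes are needed: 0.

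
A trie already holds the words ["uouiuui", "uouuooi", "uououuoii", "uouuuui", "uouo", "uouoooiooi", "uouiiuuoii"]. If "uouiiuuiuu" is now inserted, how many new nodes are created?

3

"uouiiuu" is already a path in the trie; the remaining "iuu" must be added.
So 10 − 7 = 3 new nodes.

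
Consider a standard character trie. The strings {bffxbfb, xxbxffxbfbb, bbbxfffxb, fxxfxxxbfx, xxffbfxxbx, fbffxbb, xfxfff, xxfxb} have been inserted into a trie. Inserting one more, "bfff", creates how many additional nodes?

The longest prefix of "bfff" already in the trie is "bff" (length 3).
New nodes needed: |"bfff"| − 3 = 4 − 3 = 1.

1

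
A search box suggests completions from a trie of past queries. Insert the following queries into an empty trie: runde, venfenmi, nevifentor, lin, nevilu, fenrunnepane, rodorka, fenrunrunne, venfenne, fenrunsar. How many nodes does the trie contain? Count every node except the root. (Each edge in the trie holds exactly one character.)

56

For each word, the new-node count is its length minus the longest prefix already in the trie:
  "runde" → 5 new (r, u, n, d, e)
  "venfenmi" → 8 new (v, e, n, f, e, n, m, i)
  "nevifentor" → 10 new (n, e, v, i, f, e, n, t, o, r)
  "lin" → 3 new (l, i, n)
  "nevilu" → prefix "nevi" already present; 2 new (l, u)
  "fenrunnepane" → 12 new (f, e, n, r, u, n, n, e, p, a, n, e)
  "rodorka" → prefix "r" already present; 6 new (o, d, o, r, k, a)
  "fenrunrunne" → prefix "fenrun" already present; 5 new (r, u, n, n, e)
  "venfenne" → prefix "venfen" already present; 2 new (n, e)
  "fenrunsar" → prefix "fenrun" already present; 3 new (s, a, r)
Total nodes = 5 + 8 + 10 + 3 + 2 + 12 + 6 + 5 + 2 + 3 = 56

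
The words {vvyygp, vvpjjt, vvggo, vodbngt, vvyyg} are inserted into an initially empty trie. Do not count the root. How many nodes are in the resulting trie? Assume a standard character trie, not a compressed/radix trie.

19

Count nodes per top-level branch (shared prefixes stored once):
  'v'-branch (vodbngt, vvggo, vvpjjt, vvyyg, vvyygp): 19 nodes
Sum: 19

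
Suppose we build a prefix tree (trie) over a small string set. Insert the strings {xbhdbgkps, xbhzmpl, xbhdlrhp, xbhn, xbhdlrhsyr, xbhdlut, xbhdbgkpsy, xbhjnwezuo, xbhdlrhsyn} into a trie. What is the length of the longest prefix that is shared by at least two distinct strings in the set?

Look for the deepest trie node that still has at least two words in its subtree.
e.g. "xbhdbgkps" and "xbhdbgkpsy" share the prefix "xbhdbgkps" of length 9; no pair shares a longer one.
Longest shared-prefix length: 9

9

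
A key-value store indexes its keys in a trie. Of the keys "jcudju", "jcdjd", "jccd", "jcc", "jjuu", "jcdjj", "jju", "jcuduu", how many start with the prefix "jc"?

Filter for entries beginning with "jc":
Words under "jc": jcc, jccd, jcdjd, jcdjj, jcudju, jcuduu
Count: 6

6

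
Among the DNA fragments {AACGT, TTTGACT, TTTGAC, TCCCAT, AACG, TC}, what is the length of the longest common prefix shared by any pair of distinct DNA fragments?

6

Equivalently: take the maximum, over all pairs, of their longest common prefix length.
e.g. "TTTGAC" and "TTTGACT" share the prefix "TTTGAC" of length 6; no pair shares a longer one.
Longest shared-prefix length: 6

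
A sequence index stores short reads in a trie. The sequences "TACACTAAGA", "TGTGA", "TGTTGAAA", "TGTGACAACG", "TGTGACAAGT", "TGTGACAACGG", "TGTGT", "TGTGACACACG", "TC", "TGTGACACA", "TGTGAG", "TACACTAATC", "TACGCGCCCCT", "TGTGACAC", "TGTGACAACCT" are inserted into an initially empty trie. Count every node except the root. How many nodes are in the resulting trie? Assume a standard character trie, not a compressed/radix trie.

For each word, the new-node count is its length minus the longest prefix already in the trie:
  "TACACTAAGA" → 10 new (T, A, C, A, C, T, A, A, G, A)
  "TGTGA" → prefix "T" already present; 4 new (G, T, G, A)
  "TGTTGAAA" → prefix "TGT" already present; 5 new (T, G, A, A, A)
  "TGTGACAACG" → prefix "TGTGA" already present; 5 new (C, A, A, C, G)
  "TGTGACAAGT" → prefix "TGTGACAA" already present; 2 new (G, T)
  "TGTGACAACGG" → prefix "TGTGACAACG" already present; 1 new (G)
  "TGTGT" → prefix "TGTG" already present; 1 new (T)
  "TGTGACACACG" → prefix "TGTGACA" already present; 4 new (C, A, C, G)
  "TC" → prefix "T" already present; 1 new (C)
  "TGTGACACA" → prefix "TGTGACACA" already present; 0 new (none)
  "TGTGAG" → prefix "TGTGA" already present; 1 new (G)
  "TACACTAATC" → prefix "TACACTAA" already present; 2 new (T, C)
  "TACGCGCCCCT" → prefix "TAC" already present; 8 new (G, C, G, C, C, C, C, T)
  "TGTGACAC" → prefix "TGTGACAC" already present; 0 new (none)
  "TGTGACAACCT" → prefix "TGTGACAAC" already present; 2 new (C, T)
Total nodes = 10 + 4 + 5 + 5 + 2 + 1 + 1 + 4 + 1 + 0 + 1 + 2 + 8 + 0 + 2 = 46

46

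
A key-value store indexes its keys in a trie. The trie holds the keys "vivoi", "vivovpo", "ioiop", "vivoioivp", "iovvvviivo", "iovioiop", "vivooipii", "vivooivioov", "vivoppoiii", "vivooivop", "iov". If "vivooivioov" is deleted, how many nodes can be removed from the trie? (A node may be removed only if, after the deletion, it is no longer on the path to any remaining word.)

A node on "vivooivioov"'s path can go only if nothing else ends at it or branches off below it.
The suffix "ioov" (4 nodes) is used only by "vivooivioov"; the node for "vivooiv" still has the child "o", so pruning stops there.
Nodes removed: 4

4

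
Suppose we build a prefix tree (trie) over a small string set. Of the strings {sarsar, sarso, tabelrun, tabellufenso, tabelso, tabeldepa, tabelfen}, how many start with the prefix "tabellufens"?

Traverse to the node for "tabellufens", then collect every word in that subtree.
Words under "tabellufens": tabellufenso
Count: 1

1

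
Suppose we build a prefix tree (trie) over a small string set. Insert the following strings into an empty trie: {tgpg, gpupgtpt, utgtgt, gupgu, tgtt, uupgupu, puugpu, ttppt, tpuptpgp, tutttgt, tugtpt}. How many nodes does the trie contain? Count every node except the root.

For each word, the new-node count is its length minus the longest prefix already in the trie:
  "tgpg" → 4 new (t, g, p, g)
  "gpupgtpt" → 8 new (g, p, u, p, g, t, p, t)
  "utgtgt" → 6 new (u, t, g, t, g, t)
  "gupgu" → prefix "g" already present; 4 new (u, p, g, u)
  "tgtt" → prefix "tg" already present; 2 new (t, t)
  "uupgupu" → prefix "u" already present; 6 new (u, p, g, u, p, u)
  "puugpu" → 6 new (p, u, u, g, p, u)
  "ttppt" → prefix "t" already present; 4 new (t, p, p, t)
  "tpuptpgp" → prefix "t" already present; 7 new (p, u, p, t, p, g, p)
  "tutttgt" → prefix "t" already present; 6 new (u, t, t, t, g, t)
  "tugtpt" → prefix "tu" already present; 4 new (g, t, p, t)
Total nodes = 4 + 8 + 6 + 4 + 2 + 6 + 6 + 4 + 7 + 6 + 4 = 57

57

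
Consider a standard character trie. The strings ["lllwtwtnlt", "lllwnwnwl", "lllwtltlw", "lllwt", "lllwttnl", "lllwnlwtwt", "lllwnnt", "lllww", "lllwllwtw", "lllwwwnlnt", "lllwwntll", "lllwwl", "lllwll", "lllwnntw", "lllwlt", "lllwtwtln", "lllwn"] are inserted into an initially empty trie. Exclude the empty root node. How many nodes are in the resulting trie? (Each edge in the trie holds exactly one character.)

49

For each word, the new-node count is its length minus the longest prefix already in the trie:
  "lllwtwtnlt" → 10 new (l, l, l, w, t, w, t, n, l, t)
  "lllwnwnwl" → prefix "lllw" already present; 5 new (n, w, n, w, l)
  "lllwtltlw" → prefix "lllwt" already present; 4 new (l, t, l, w)
  "lllwt" → prefix "lllwt" already present; 0 new (none)
  "lllwttnl" → prefix "lllwt" already present; 3 new (t, n, l)
  "lllwnlwtwt" → prefix "lllwn" already present; 5 new (l, w, t, w, t)
  "lllwnnt" → prefix "lllwn" already present; 2 new (n, t)
  "lllww" → prefix "lllw" already present; 1 new (w)
  "lllwllwtw" → prefix "lllw" already present; 5 new (l, l, w, t, w)
  "lllwwwnlnt" → prefix "lllww" already present; 5 new (w, n, l, n, t)
  "lllwwntll" → prefix "lllww" already present; 4 new (n, t, l, l)
  "lllwwl" → prefix "lllww" already present; 1 new (l)
  "lllwll" → prefix "lllwll" already present; 0 new (none)
  "lllwnntw" → prefix "lllwnnt" already present; 1 new (w)
  "lllwlt" → prefix "lllwl" already present; 1 new (t)
  "lllwtwtln" → prefix "lllwtwt" already present; 2 new (l, n)
  "lllwn" → prefix "lllwn" already present; 0 new (none)
Total nodes = 10 + 5 + 4 + 0 + 3 + 5 + 2 + 1 + 5 + 5 + 4 + 1 + 0 + 1 + 1 + 2 + 0 = 49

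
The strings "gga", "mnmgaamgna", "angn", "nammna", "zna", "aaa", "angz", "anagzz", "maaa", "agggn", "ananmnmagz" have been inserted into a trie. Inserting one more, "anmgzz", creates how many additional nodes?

The longest prefix of "anmgzz" already in the trie is "an" (length 2).
Each of the 4 remaining characters creates one node.

4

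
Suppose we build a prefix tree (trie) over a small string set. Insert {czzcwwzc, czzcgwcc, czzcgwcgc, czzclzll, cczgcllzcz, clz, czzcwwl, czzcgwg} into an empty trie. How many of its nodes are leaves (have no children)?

8

A leaf is a node with no children — equivalently, the end of a word that is not a proper prefix of any other stored word.
Those words: "cczgcllzcz", "clz", "czzcgwcc", "czzcgwcgc", "czzcgwg", "czzclzll", "czzcwwl", "czzcwwzc"
Leaf count: 8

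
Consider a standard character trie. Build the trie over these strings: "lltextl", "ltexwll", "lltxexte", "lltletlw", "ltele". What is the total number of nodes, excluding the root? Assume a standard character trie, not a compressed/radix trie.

25

Trie structure (* marks end of a word):
(root)
└─ l
   ├─ l
   │  └─ t
   │     ├─ e
   │     │  └─ x
   │     │     └─ t
   │     │        └─ l *
   │     ├─ l
   │     │  └─ e
   │     │     └─ t
   │     │        └─ l
   │     │           └─ w *
   │     └─ x
   │        └─ e
   │           └─ x
   │              └─ t
   │                 └─ e *
   └─ t
      └─ e
         ├─ l
         │  └─ e *
         └─ x
            └─ w
               └─ l
                  └─ l *
Counting every labelled node above: 25.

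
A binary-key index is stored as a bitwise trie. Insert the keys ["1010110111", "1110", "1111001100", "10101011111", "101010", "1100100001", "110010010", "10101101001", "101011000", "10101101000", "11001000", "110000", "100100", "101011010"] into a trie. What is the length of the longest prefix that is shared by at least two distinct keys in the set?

Equivalently: take the maximum, over all pairs, of their longest common prefix length.
"10101101000" and "10101101001" agree on "1010110100" (10 characters) before diverging; nothing deeper is shared.
Longest shared-prefix length: 10

10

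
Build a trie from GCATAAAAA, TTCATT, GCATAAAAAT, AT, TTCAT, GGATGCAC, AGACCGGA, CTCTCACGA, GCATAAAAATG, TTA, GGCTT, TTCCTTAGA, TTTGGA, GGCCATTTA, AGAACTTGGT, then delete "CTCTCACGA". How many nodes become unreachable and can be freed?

9

After clearing the end-marker at "CTCTCACGA", prune upward until reaching a node still needed by another word.
No other word shares any prefix with "CTCTCACGA", so all 9 of its nodes go.
Nodes removed: 9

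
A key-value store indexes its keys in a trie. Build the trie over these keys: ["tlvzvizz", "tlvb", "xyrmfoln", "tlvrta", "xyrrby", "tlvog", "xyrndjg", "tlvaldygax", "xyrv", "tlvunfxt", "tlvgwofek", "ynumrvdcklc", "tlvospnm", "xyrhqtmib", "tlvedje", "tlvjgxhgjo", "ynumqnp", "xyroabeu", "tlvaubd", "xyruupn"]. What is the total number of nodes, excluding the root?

Count nodes per top-level branch (shared prefixes stored once):
  't'-branch (tlvaldygax, tlvaubd, tlvb, tlvedje, tlvgwofek, tlvjgxhgjo, tlvog, tlvospnm, tlvrta, tlvunfxt, tlvzvizz): 50 nodes
  'x'-branch (xyrhqtmib, xyrmfoln, xyrndjg, xyroabeu, xyrrby, xyruupn, xyrv): 31 nodes
  'y'-branch (ynumqnp, ynumrvdcklc): 14 nodes
Sum: 95

95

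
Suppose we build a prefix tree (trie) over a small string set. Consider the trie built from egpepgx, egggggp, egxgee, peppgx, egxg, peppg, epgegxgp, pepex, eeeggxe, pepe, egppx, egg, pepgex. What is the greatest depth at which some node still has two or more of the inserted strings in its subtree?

Look for the deepest trie node that still has at least two words in its subtree.
"peppg" and "peppgx" agree on "peppg" (5 characters) before diverging; nothing deeper is shared.
Longest shared-prefix length: 5

5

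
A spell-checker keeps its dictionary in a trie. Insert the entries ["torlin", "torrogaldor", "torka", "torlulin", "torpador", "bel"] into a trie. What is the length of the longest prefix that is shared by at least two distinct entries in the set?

4

Look for the deepest trie node that still has at least two words in its subtree.
e.g. "torlin" and "torlulin" share the prefix "torl" of length 4; no pair shares a longer one.
Longest shared-prefix length: 4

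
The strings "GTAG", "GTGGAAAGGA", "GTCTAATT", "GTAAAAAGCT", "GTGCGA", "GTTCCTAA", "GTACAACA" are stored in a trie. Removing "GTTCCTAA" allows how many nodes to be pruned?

A node on "GTTCCTAA"'s path can go only if nothing else ends at it or branches off below it.
The suffix "TCCTAA" (6 nodes) is used only by "GTTCCTAA"; the node for "GT" still has the child "A", so pruning stops there.
Nodes removed: 6

6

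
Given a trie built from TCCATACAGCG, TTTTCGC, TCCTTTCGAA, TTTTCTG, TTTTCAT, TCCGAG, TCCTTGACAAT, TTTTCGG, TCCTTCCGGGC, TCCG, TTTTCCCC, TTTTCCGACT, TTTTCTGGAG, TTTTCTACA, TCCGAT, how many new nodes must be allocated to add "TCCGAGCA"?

2

The longest prefix of "TCCGAGCA" already in the trie is "TCCGAG" (length 6).
So 8 − 6 = 2 new nodes.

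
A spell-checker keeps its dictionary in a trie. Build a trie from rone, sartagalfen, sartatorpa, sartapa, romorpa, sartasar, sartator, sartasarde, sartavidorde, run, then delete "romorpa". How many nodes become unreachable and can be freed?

Walk "romorpa" from the leaf back toward the root, removing each node that no remaining word uses.
The suffix "morpa" (5 nodes) is used only by "romorpa"; the node for "ro" still has the child "n", so pruning stops there.
Nodes removed: 5

5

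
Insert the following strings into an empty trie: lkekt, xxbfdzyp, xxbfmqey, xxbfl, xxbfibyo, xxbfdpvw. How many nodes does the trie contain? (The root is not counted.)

25

Trie structure (* marks end of a word):
(root)
├─ l
│  └─ k
│     └─ e
│        └─ k
│           └─ t *
└─ x
   └─ x
      └─ b
         └─ f
            ├─ d
            │  ├─ p
            │  │  └─ v
            │  │     └─ w *
            │  └─ z
            │     └─ y
            │        └─ p *
            ├─ i
            │  └─ b
            │     └─ y
            │        └─ o *
            ├─ l *
            └─ m
               └─ q
                  └─ e
                     └─ y *
Counting every labelled node above: 25.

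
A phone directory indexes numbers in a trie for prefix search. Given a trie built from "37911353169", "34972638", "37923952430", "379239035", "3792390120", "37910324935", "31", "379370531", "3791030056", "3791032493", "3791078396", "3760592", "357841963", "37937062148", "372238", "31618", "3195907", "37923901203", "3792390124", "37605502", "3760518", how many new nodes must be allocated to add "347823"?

"34" is already a path in the trie; the remaining "7823" must be added.
Each of the 4 remaining characters creates one node.

4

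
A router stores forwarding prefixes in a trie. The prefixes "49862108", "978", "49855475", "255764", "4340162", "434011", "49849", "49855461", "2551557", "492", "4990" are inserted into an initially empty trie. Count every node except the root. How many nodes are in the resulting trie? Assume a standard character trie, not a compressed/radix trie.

Trace insertions, counting only characters that open a new branch:
  "49862108" → 8 new (4, 9, 8, 6, 2, 1, 0, 8)
  "978" → 3 new (9, 7, 8)
  "49855475" → prefix "498" already present; 5 new (5, 5, 4, 7, 5)
  "255764" → 6 new (2, 5, 5, 7, 6, 4)
  "4340162" → prefix "4" already present; 6 new (3, 4, 0, 1, 6, 2)
  "434011" → prefix "43401" already present; 1 new (1)
  "49849" → prefix "498" already present; 2 new (4, 9)
  "49855461" → prefix "498554" already present; 2 new (6, 1)
  "2551557" → prefix "255" already present; 4 new (1, 5, 5, 7)
  "492" → prefix "49" already present; 1 new (2)
  "4990" → prefix "49" already present; 2 new (9, 0)
Total nodes = 8 + 3 + 5 + 6 + 6 + 1 + 2 + 2 + 4 + 1 + 2 = 40

40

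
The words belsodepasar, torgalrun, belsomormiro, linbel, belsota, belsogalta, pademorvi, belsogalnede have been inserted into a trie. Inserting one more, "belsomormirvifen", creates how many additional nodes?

5

The longest prefix of "belsomormirvifen" already in the trie is "belsomormir" (length 11).
Each of the 5 remaining characters creates one node.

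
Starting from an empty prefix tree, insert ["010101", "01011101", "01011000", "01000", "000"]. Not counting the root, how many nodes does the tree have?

Trace insertions, counting only characters that open a new branch:
  "010101" → 6 new (0, 1, 0, 1, 0, 1)
  "01011101" → prefix "0101" already present; 4 new (1, 1, 0, 1)
  "01011000" → prefix "01011" already present; 3 new (0, 0, 0)
  "01000" → prefix "010" already present; 2 new (0, 0)
  "000" → prefix "0" already present; 2 new (0, 0)
Total nodes = 6 + 4 + 3 + 2 + 2 = 17

17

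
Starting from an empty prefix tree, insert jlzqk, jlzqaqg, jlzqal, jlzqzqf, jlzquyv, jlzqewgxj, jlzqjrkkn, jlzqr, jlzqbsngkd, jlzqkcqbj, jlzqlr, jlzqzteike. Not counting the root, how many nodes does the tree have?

43

For each word, the new-node count is its length minus the longest prefix already in the trie:
  "jlzqk" → 5 new (j, l, z, q, k)
  "jlzqaqg" → prefix "jlzq" already present; 3 new (a, q, g)
  "jlzqal" → prefix "jlzqa" already present; 1 new (l)
  "jlzqzqf" → prefix "jlzq" already present; 3 new (z, q, f)
  "jlzquyv" → prefix "jlzq" already present; 3 new (u, y, v)
  "jlzqewgxj" → prefix "jlzq" already present; 5 new (e, w, g, x, j)
  "jlzqjrkkn" → prefix "jlzq" already present; 5 new (j, r, k, k, n)
  "jlzqr" → prefix "jlzq" already present; 1 new (r)
  "jlzqbsngkd" → prefix "jlzq" already present; 6 new (b, s, n, g, k, d)
  "jlzqkcqbj" → prefix "jlzqk" already present; 4 new (c, q, b, j)
  "jlzqlr" → prefix "jlzq" already present; 2 new (l, r)
  "jlzqzteike" → prefix "jlzqz" already present; 5 new (t, e, i, k, e)
Total nodes = 5 + 3 + 1 + 3 + 3 + 5 + 5 + 1 + 6 + 4 + 2 + 5 = 43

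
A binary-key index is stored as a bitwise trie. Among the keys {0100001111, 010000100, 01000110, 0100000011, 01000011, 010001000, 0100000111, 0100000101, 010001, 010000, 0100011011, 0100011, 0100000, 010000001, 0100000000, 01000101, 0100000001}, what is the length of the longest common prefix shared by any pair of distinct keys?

9

The deepest shared node is where two words last agree before diverging.
e.g. "0100000000" and "0100000001" share the prefix "010000000" of length 9; no pair shares a longer one.
Longest shared-prefix length: 9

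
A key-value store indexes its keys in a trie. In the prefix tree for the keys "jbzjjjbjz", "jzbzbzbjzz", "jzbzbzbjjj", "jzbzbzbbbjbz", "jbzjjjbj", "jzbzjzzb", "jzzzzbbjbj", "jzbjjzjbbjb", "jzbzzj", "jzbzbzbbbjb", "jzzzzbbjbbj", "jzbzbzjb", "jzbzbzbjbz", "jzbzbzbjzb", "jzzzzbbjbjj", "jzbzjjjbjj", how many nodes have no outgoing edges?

Leaves are exactly the stored words that no other stored word extends.
Those words: "jbzjjjbjz", "jzbjjzjbbjb", "jzbzbzbbbjbz", "jzbzbzbjbz", "jzbzbzbjjj", "jzbzbzbjzb", "jzbzbzbjzz", "jzbzbzjb", "jzbzjjjbjj", "jzbzjzzb", "jzbzzj", "jzzzzbbjbbj", "jzzzzbbjbjj"
Leaf count: 13

13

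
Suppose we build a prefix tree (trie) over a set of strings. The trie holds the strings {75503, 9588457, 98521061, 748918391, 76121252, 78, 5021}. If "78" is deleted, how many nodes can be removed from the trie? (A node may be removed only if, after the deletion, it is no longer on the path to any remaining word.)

1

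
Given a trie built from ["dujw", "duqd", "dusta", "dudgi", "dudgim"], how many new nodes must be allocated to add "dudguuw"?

3

Walking "dudguuw" from the root, the first 4 characters ("dudg") follow existing edges; "u" is the first miss.
Each of the 3 remaining characters creates one node.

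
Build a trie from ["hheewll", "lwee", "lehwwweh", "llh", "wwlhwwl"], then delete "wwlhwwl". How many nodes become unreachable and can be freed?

After clearing the end-marker at "wwlhwwl", prune upward until reaching a node still needed by another word.
No other word shares any prefix with "wwlhwwl", so all 7 of its nodes go.
Nodes removed: 7

7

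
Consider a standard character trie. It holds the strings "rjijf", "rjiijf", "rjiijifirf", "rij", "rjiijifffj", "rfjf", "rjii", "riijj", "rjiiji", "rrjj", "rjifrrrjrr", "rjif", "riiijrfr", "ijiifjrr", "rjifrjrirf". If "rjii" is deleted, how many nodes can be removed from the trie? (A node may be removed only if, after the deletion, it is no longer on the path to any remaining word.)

After clearing the end-marker at "rjii", prune upward until reaching a node still needed by another word.
Every node on "rjii" is still needed (e.g. by "rjiijf"), so nothing is freed.
Nodes removed: 0

0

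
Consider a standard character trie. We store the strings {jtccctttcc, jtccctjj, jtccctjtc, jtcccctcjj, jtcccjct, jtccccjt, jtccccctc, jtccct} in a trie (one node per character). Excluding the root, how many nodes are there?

27

For each word, the new-node count is its length minus the longest prefix already in the trie:
  "jtccctttcc" → 10 new (j, t, c, c, c, t, t, t, c, c)
  "jtccctjj" → prefix "jtccct" already present; 2 new (j, j)
  "jtccctjtc" → prefix "jtccctj" already present; 2 new (t, c)
  "jtcccctcjj" → prefix "jtccc" already present; 5 new (c, t, c, j, j)
  "jtcccjct" → prefix "jtccc" already present; 3 new (j, c, t)
  "jtccccjt" → prefix "jtcccc" already present; 2 new (j, t)
  "jtccccctc" → prefix "jtcccc" already present; 3 new (c, t, c)
  "jtccct" → prefix "jtccct" already present; 0 new (none)
Total nodes = 10 + 2 + 2 + 5 + 3 + 2 + 3 + 0 = 27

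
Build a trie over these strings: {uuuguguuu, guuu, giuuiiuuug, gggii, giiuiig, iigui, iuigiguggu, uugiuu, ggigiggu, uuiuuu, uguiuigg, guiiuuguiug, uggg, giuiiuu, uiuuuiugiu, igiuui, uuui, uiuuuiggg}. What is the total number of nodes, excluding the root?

99

Trace insertions, counting only characters that open a new branch:
  "uuuguguuu" → 9 new (u, u, u, g, u, g, u, u, u)
  "guuu" → 4 new (g, u, u, u)
  "giuuiiuuug" → prefix "g" already present; 9 new (i, u, u, i, i, u, u, u, g)
  "gggii" → prefix "g" already present; 4 new (g, g, i, i)
  "giiuiig" → prefix "gi" already present; 5 new (i, u, i, i, g)
  "iigui" → 5 new (i, i, g, u, i)
  "iuigiguggu" → prefix "i" already present; 9 new (u, i, g, i, g, u, g, g, u)
  "uugiuu" → prefix "uu" already present; 4 new (g, i, u, u)
  "ggigiggu" → prefix "gg" already present; 6 new (i, g, i, g, g, u)
  "uuiuuu" → prefix "uu" already present; 4 new (i, u, u, u)
  "uguiuigg" → prefix "u" already present; 7 new (g, u, i, u, i, g, g)
  "guiiuuguiug" → prefix "gu" already present; 9 new (i, i, u, u, g, u, i, u, g)
  "uggg" → prefix "ug" already present; 2 new (g, g)
  "giuiiuu" → prefix "giu" already present; 4 new (i, i, u, u)
  "uiuuuiugiu" → prefix "u" already present; 9 new (i, u, u, u, i, u, g, i, u)
  "igiuui" → prefix "i" already present; 5 new (g, i, u, u, i)
  "uuui" → prefix "uuu" already present; 1 new (i)
  "uiuuuiggg" → prefix "uiuuui" already present; 3 new (g, g, g)
Total nodes = 9 + 4 + 9 + 4 + 5 + 5 + 9 + 4 + 6 + 4 + 7 + 9 + 2 + 4 + 9 + 5 + 1 + 3 = 99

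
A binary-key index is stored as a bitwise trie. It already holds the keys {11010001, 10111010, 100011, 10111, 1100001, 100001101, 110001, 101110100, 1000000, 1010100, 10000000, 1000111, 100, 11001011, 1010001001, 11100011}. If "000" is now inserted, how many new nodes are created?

3

No existing word starts with "0", so every character of "000" needs a new node.
3 − 0 = 3 new nodes.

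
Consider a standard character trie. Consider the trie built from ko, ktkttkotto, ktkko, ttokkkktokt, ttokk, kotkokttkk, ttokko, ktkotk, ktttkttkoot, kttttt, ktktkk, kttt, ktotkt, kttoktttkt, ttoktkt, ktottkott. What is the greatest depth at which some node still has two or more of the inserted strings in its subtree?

5

The deepest shared node is where two words last agree before diverging.
e.g. "ttokk" and "ttokkkktokt" share the prefix "ttokk" of length 5; no pair shares a longer one.
Longest shared-prefix length: 5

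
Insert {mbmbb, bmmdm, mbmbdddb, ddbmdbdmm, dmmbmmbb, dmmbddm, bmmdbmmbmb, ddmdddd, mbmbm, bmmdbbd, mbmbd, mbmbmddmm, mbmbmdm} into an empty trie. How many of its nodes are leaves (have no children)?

11

Leaves are exactly the stored words that no other stored word extends.
Those words: "bmmdbbd", "bmmdbmmbmb", "bmmdm", "ddbmdbdmm", "ddmdddd", "dmmbddm", "dmmbmmbb", "mbmbb", "mbmbdddb", "mbmbmddmm", "mbmbmdm"
Leaf count: 11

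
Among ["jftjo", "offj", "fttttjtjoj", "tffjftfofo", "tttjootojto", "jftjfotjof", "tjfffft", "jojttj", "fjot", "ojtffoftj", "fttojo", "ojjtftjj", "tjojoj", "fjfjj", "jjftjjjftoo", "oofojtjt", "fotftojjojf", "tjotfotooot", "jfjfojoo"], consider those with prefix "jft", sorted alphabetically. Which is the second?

jftjo

Words with prefix "jft", in lexicographic order: "jftjfotjof", "jftjo"
The 2nd is jftjo.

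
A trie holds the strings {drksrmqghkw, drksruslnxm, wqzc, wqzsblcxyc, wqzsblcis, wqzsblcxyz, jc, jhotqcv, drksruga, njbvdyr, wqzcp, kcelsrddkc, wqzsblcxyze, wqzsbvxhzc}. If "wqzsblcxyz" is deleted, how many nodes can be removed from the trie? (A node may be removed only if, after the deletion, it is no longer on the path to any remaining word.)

Walk "wqzsblcxyz" from the leaf back toward the root, removing each node that no remaining word uses.
Every node on "wqzsblcxyz" is still needed (e.g. by "wqzsblcxyze"), so nothing is freed.
Nodes removed: 0

0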